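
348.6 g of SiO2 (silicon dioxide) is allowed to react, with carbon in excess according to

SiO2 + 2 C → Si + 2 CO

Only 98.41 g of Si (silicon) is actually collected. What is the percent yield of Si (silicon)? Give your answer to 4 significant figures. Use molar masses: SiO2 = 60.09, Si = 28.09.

n(SiO2) = 348.60 g / 60.09 g/mol = 5.8013 mol.
From the equation the SiO2:Si mole ratio is 1:1, so n(Si) = 5.8013 × 1/1 = 5.8013 mol.
Mass of Si = 5.8013 mol × 28.09 g/mol = 162.96 g.
This is the theoretical yield. Percent yield = 98.41 g / 162.96 g × 100% = 60.390%.

60.39 %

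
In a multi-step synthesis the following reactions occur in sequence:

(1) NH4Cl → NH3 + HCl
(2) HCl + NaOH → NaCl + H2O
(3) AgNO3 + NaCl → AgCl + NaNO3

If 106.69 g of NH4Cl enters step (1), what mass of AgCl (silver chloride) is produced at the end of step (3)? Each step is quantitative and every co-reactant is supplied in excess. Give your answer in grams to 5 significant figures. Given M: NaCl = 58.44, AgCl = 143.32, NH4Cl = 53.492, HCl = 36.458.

n(NH4Cl) = 106.69 / 53.492 = 1.99450 mol.
Reaction (1): NH4Cl→HCl ratio 1:1 ⇒ n(HCl) = 1.99450 mol.
Reaction (2): HCl→NaCl ratio 1:1 ⇒ n(NaCl) = 1.99450 mol.
Reaction (3): NaCl→AgCl ratio 1:1 ⇒ n(AgCl) = 1.99450 mol.
Mass of AgCl = 1.99450 × 143.32 = 285.852 g.

285.85 g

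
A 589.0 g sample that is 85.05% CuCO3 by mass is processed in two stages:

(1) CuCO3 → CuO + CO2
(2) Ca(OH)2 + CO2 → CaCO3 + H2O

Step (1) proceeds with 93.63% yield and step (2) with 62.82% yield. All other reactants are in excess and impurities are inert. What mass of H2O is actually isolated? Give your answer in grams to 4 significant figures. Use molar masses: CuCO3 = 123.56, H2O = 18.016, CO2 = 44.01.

Pure CuCO3 = 589.0 × 0.8505 = 500.94 g.
n(CuCO3) = 500.94 / 123.56 = 4.0543 mol.
Step 1 (CuCO3:CO2 = 1:1): theoretical n(CO2) = 4.0543 mol; at 93.63% yield, n(CO2) = 3.7960 mol.
Step 2 (CO2:H2O = 1:1): theoretical n(H2O) = 3.7960 mol, so theoretical mass = 3.7960 × 18.016 = 68.389 g.
At 62.82% yield, actual mass of H2O = 68.389 × 0.6282 = 42.962 g.

42.96 g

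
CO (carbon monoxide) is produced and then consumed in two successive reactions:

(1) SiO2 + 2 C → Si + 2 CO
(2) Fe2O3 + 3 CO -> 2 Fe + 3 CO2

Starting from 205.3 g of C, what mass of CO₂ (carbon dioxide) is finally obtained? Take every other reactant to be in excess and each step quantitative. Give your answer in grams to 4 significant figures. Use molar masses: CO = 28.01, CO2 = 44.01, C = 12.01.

752.3 g

n(C) = 205.30 / 12.01 = 17.094 mol.
Step 1 gives a 2:2 ratio of C to CO, so n(CO) = 17.094 mol.
In step 2 the CO:CO2 ratio is 3:3, so n(CO2) = 17.094 mol.
Mass of CO2 = 17.094 × 44.01 = 752.31 g.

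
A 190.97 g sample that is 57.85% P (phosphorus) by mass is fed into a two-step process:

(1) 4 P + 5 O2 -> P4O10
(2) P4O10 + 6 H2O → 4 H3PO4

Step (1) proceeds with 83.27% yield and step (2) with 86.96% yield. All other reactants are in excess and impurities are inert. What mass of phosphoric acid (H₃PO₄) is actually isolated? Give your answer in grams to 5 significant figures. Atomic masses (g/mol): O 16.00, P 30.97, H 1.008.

253.12 g

Pure P = 190.97 × 0.5785 = 110.476 g.
M(P) = 30.97 g/mol.
M(H3PO4) = 3(1.008) + 30.97 + 4(16.00) = 97.994 g/mol.
n(P) = 110.476 / 30.97 = 3.56720 mol.
Step 1 (P:P4O10 = 4:1): theoretical n(P4O10) = 0.891800 mol; at 83.27% yield, n(P4O10) = 0.742602 mol.
Step 2 (P4O10:H3PO4 = 1:4): theoretical n(H3PO4) = 2.97041 mol, so theoretical mass = 2.97041 × 97.994 = 291.082 g.
At 86.96% yield, actual mass of H3PO4 = 291.082 × 0.8696 = 253.125 g.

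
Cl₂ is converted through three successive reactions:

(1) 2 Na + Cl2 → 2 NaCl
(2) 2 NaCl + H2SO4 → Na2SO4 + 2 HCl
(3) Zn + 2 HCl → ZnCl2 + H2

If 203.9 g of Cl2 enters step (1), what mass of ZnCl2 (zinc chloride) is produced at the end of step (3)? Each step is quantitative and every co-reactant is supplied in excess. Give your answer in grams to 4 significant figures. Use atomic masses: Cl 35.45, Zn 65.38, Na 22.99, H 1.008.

391.9 g

M(Cl2) = 2(35.45) = 70.90 g/mol.
M(ZnCl2) = 65.38 + 2(35.45) = 136.28 g/mol.
n(Cl2) = 203.9 / 70.90 = 2.8759 mol.
Reaction (1): Cl2→NaCl ratio 1:2 ⇒ n(NaCl) = 5.7518 mol.
Reaction (2): NaCl→HCl ratio 2:2 ⇒ n(HCl) = 5.7518 mol.
Reaction (3): HCl→ZnCl2 ratio 2:1 ⇒ n(ZnCl2) = 2.8759 mol.
Mass of ZnCl2 = 2.8759 × 136.28 = 391.93 g.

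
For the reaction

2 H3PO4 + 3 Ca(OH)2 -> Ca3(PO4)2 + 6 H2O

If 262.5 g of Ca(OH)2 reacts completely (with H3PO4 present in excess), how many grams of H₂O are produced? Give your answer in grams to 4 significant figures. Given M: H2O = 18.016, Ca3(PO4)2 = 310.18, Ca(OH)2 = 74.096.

127.7 g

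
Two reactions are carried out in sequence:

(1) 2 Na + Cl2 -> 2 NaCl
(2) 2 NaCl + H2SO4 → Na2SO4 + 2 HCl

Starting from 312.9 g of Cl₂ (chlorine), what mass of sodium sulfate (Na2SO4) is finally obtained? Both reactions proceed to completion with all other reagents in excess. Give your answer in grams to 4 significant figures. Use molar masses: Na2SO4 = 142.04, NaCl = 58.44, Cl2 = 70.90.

n(Cl2) = 312.90 / 70.90 = 4.4133 mol.
Step 1 gives a 1:2 ratio of Cl2 to NaCl, so n(NaCl) = 8.8265 mol.
In step 2 the NaCl:Na2SO4 ratio is 2:1, so n(Na2SO4) = 4.4133 mol.
Mass of Na2SO4 = 4.4133 × 142.04 = 626.86 g.

626.9 g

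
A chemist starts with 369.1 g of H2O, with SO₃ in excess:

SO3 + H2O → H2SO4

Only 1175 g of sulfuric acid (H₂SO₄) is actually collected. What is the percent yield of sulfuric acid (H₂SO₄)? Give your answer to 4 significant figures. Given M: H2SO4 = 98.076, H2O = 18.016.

58.48 %

n(H2O) = 369.10 g / 18.016 g/mol = 20.487 mol.
From the equation the H2O:H2SO4 mole ratio is 1:1, so n(H2SO4) = 20.487 × 1/1 = 20.487 mol.
Mass of H2SO4 = 20.487 mol × 98.076 g/mol = 2009.3 g.
This is the theoretical yield. Percent yield = 1175 g / 2009.3 g × 100% = 58.478%.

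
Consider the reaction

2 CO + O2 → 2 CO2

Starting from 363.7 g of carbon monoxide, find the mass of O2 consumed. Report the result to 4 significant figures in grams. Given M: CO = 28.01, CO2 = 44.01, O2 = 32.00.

n(CO) = 363.70 g / 28.01 g/mol = 12.985 mol.
From the equation the CO:O2 mole ratio is 2:1, so n(O2) = 12.985 × 1/2 = 6.4923 mol.
Mass of O2 = 6.4923 mol × 32.00 g/mol = 207.75 g.

207.8 g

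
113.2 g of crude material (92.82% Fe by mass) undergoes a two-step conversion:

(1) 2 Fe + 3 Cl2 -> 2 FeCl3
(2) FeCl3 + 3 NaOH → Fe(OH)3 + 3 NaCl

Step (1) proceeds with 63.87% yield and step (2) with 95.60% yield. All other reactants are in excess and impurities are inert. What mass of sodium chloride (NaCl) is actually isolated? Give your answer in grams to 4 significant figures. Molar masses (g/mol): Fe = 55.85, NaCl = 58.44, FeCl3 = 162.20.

Pure Fe = 113.2 × 0.9282 = 105.07 g.
n(Fe) = 105.07 / 55.85 = 1.8813 mol.
Step 1 (Fe:FeCl3 = 2:2): theoretical n(FeCl3) = 1.8813 mol; at 63.87% yield, n(FeCl3) = 1.2016 mol.
Step 2 (FeCl3:NaCl = 1:3): theoretical n(NaCl) = 3.6048 mol, so theoretical mass = 3.6048 × 58.44 = 210.67 g.
At 95.60% yield, actual mass of NaCl = 210.67 × 0.9560 = 201.40 g.

201.4 g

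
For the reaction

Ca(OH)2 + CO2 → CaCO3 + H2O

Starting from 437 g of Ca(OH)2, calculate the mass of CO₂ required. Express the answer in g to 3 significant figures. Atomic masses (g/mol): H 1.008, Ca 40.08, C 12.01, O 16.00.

260 g

M(Ca(OH)2) = 40.08 + 2(16.00) + 2(1.008) = 74.096 g/mol.
M(CO2) = 12.01 + 2(16.00) = 44.01 g/mol.
n(Ca(OH)2) = 437.0 g / 74.096 g/mol = 5.898 mol.
From the equation the Ca(OH)2:CO2 mole ratio is 1:1, so n(CO2) = 5.898 × 1/1 = 5.898 mol.
Mass of CO2 = 5.898 mol × 44.01 g/mol = 259.6 g.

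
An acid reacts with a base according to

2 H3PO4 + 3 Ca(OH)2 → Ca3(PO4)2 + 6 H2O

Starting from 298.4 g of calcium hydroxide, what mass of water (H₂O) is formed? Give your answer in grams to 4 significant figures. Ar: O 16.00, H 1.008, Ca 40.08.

M(Ca(OH)2) = 40.08 + 2(16.00) + 2(1.008) = 74.096 g/mol.
M(H2O) = 2(1.008) + 16.00 = 18.016 g/mol.
n(Ca(OH)2) = 298.40 g / 74.096 g/mol = 4.0272 mol.
From the equation the Ca(OH)2:H2O mole ratio is 3:6, so n(H2O) = 4.0272 × 6/3 = 8.0544 mol.
Mass of H2O = 8.0544 mol × 18.016 g/mol = 145.11 g.

145.1 g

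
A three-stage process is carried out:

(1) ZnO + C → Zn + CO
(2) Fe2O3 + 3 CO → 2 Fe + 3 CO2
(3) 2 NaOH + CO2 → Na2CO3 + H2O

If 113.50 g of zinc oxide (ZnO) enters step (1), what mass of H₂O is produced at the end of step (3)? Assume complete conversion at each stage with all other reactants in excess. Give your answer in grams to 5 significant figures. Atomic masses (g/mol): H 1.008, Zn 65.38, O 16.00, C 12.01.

25.127 g

M(ZnO) = 65.38 + 16.00 = 81.38 g/mol.
M(H2O) = 2(1.008) + 16.00 = 18.016 g/mol.
n(ZnO) = 113.50 / 81.38 = 1.39469 mol.
Reaction (1): ZnO→CO ratio 1:1 ⇒ n(CO) = 1.39469 mol.
Reaction (2): CO→CO2 ratio 3:3 ⇒ n(CO2) = 1.39469 mol.
Reaction (3): CO2→H2O ratio 1:1 ⇒ n(H2O) = 1.39469 mol.
Mass of H2O = 1.39469 × 18.016 = 25.1268 g.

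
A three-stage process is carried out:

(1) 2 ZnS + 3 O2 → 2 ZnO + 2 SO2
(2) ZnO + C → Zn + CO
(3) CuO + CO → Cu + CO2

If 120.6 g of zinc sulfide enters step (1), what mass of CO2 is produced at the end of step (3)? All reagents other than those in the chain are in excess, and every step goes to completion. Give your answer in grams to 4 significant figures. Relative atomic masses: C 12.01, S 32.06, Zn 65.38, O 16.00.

54.47 g

M(ZnS) = 65.38 + 32.06 = 97.44 g/mol.
M(CO2) = 12.01 + 2(16.00) = 44.01 g/mol.
n(ZnS) = 120.6 / 97.44 = 1.2377 mol.
Reaction (1): ZnS→ZnO ratio 2:2 ⇒ n(ZnO) = 1.2377 mol.
Reaction (2): ZnO→CO ratio 1:1 ⇒ n(CO) = 1.2377 mol.
Reaction (3): CO→CO2 ratio 1:1 ⇒ n(CO2) = 1.2377 mol.
Mass of CO2 = 1.2377 × 44.01 = 54.471 g.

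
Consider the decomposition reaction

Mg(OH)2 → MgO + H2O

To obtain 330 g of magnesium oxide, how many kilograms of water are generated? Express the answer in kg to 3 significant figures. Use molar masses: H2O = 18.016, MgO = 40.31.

n(MgO) = 330.0 g / 40.31 g/mol = 8.187 mol.
From the equation the MgO:H2O mole ratio is 1:1, so n(H2O) = 8.187 × 1/1 = 8.187 mol.
Mass of H2O = 8.187 mol × 18.016 g/mol = 147.5 g.
Converting to kg: 147.5 g = 0.147 kg.

0.147 kg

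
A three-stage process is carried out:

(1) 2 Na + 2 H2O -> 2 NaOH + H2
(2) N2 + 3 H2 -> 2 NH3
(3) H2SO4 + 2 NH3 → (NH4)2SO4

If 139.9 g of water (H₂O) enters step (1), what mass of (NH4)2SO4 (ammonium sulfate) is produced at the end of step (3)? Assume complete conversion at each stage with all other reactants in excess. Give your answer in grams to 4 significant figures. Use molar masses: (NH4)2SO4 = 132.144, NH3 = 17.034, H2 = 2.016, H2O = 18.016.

171.0 g

n(H2O) = 139.9 / 18.016 = 7.7653 mol.
Reaction (1): H2O→H2 ratio 2:1 ⇒ n(H2) = 3.8827 mol.
Reaction (2): H2→NH3 ratio 3:2 ⇒ n(NH3) = 2.5884 mol.
Reaction (3): NH3→(NH4)2SO4 ratio 2:1 ⇒ n((NH4)2SO4) = 1.2942 mol.
Mass of (NH4)2SO4 = 1.2942 × 132.144 = 171.02 g.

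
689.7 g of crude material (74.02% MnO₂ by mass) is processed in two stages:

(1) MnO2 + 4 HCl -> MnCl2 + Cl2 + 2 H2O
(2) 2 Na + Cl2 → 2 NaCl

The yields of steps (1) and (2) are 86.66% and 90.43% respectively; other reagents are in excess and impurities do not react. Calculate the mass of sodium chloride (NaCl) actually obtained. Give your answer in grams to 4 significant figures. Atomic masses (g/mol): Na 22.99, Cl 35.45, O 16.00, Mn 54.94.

537.8 g

Pure MnO2 = 689.7 × 0.7402 = 510.52 g.
M(MnO2) = 54.94 + 2(16.00) = 86.94 g/mol.
M(NaCl) = 22.99 + 35.45 = 58.44 g/mol.
n(MnO2) = 510.52 / 86.94 = 5.8720 mol.
Step 1 (MnO2:Cl2 = 1:1): theoretical n(Cl2) = 5.8720 mol; at 86.66% yield, n(Cl2) = 5.0887 mol.
Step 2 (Cl2:NaCl = 1:2): theoretical n(NaCl) = 10.177 mol, so theoretical mass = 10.177 × 58.44 = 594.77 g.
At 90.43% yield, actual mass of NaCl = 594.77 × 0.9043 = 537.85 g.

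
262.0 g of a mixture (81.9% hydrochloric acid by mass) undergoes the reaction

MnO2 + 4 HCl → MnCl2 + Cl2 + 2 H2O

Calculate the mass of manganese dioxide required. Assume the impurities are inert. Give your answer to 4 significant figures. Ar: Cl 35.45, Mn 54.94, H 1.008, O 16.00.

Mass of pure HCl = 262.0 g × 0.819 = 214.58 g.
M(HCl) = 1.008 + 35.45 = 36.458 g/mol.
M(MnO2) = 54.94 + 2(16.00) = 86.94 g/mol.
n(HCl) = 214.58 g / 36.458 g/mol = 5.8856 mol.
From the equation the HCl:MnO2 mole ratio is 4:1, so n(MnO2) = 5.8856 × 1/4 = 1.4714 mol.
Mass of MnO2 = 1.4714 mol × 86.94 g/mol = 127.92 g.

127.9 g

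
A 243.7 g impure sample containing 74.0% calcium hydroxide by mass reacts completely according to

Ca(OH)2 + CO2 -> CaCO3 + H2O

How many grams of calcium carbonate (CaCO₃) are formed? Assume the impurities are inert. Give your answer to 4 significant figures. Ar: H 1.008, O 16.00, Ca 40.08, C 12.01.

Mass of pure Ca(OH)2 = 243.7 g × 0.740 = 180.34 g.
M(Ca(OH)2) = 40.08 + 2(16.00) + 2(1.008) = 74.096 g/mol.
M(CaCO3) = 40.08 + 12.01 + 3(16.00) = 100.09 g/mol.
n(Ca(OH)2) = 180.34 g / 74.096 g/mol = 2.4338 mol.
From the equation the Ca(OH)2:CaCO3 mole ratio is 1:1, so n(CaCO3) = 2.4338 × 1/1 = 2.4338 mol.
Mass of CaCO3 = 2.4338 mol × 100.09 g/mol = 243.60 g.

243.6 g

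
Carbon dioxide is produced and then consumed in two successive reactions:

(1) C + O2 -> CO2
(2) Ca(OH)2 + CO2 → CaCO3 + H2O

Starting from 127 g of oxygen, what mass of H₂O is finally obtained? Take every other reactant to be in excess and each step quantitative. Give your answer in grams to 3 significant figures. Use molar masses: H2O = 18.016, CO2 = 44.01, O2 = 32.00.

71.5 g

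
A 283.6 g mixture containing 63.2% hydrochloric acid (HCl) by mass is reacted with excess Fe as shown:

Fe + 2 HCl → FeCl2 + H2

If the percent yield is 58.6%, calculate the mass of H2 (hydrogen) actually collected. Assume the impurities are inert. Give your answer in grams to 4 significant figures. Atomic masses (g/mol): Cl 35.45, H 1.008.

Pure HCl available = 283.6 g × 0.632 = 179.24 g.
M(HCl) = 1.008 + 35.45 = 36.458 g/mol.
M(H2) = 2(1.008) = 2.016 g/mol.
n(HCl) = 179.24 g / 36.458 g/mol = 4.9162 mol.
From the equation the HCl:H2 mole ratio is 2:1, so n(H2) = 4.9162 × 1/2 = 2.4581 mol.
Mass of H2 = 2.4581 mol × 2.016 g/mol = 4.9555 g.
Actual mass collected = 4.9555 g × 0.586 = 2.9039 g.

2.904 g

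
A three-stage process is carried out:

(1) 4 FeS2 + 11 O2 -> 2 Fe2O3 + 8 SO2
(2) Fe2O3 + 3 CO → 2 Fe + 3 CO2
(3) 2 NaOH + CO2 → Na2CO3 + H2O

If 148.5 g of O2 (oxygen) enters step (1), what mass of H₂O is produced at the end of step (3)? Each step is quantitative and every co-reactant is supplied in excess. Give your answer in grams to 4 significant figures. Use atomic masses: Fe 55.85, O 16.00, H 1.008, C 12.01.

45.60 g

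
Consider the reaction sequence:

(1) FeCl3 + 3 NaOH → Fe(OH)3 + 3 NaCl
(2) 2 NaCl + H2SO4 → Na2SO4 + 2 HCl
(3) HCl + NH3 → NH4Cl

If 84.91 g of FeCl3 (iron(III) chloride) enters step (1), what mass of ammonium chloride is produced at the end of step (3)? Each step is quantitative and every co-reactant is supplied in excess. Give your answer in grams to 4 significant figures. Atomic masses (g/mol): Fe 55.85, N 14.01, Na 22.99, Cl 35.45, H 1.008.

M(FeCl3) = 55.85 + 3(35.45) = 162.20 g/mol.
M(NH4Cl) = 14.01 + 4(1.008) + 35.45 = 53.492 g/mol.
n(FeCl3) = 84.91 / 162.20 = 0.52349 mol.
Reaction (1): FeCl3→NaCl ratio 1:3 ⇒ n(NaCl) = 1.5705 mol.
Reaction (2): NaCl→HCl ratio 2:2 ⇒ n(HCl) = 1.5705 mol.
Reaction (3): HCl→NH4Cl ratio 1:1 ⇒ n(NH4Cl) = 1.5705 mol.
Mass of NH4Cl = 1.5705 × 53.492 = 84.008 g.

84.01 g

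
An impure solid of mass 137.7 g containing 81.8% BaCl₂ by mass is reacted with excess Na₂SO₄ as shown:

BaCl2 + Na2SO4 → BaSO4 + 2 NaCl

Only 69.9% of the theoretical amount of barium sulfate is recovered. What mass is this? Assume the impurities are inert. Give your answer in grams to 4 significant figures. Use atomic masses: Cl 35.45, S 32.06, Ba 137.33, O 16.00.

Pure BaCl2 available = 137.7 g × 0.818 = 112.64 g.
M(BaCl2) = 137.33 + 2(35.45) = 208.23 g/mol.
M(BaSO4) = 137.33 + 32.06 + 4(16.00) = 233.39 g/mol.
n(BaCl2) = 112.64 g / 208.23 g/mol = 0.54093 mol.
From the equation the BaCl2:BaSO4 mole ratio is 1:1, so n(BaSO4) = 0.54093 × 1/1 = 0.54093 mol.
Mass of BaSO4 = 0.54093 mol × 233.39 g/mol = 126.25 g.
Actual mass collected = 126.25 g × 0.699 = 88.248 g.

88.25 g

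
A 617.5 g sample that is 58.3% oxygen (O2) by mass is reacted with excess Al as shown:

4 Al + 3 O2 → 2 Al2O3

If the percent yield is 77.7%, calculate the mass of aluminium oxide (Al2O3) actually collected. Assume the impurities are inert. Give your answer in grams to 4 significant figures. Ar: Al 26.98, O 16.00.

Pure O2 available = 617.5 g × 0.583 = 360.00 g.
M(O2) = 2(16.00) = 32.00 g/mol.
M(Al2O3) = 2(26.98) + 3(16.00) = 101.96 g/mol.
n(O2) = 360.00 g / 32.00 g/mol = 11.250 mol.
From the equation the O2:Al2O3 mole ratio is 3:2, so n(Al2O3) = 11.250 × 2/3 = 7.5001 mol.
Mass of Al2O3 = 7.5001 mol × 101.96 g/mol = 764.71 g.
Actual mass collected = 764.71 g × 0.777 = 594.18 g.

594.2 g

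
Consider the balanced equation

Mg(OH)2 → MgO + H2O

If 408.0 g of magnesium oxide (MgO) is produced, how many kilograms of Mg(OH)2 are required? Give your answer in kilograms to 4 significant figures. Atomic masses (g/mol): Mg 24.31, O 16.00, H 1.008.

M(MgO) = 24.31 + 16.00 = 40.31 g/mol.
M(Mg(OH)2) = 24.31 + 2(16.00) + 2(1.008) = 58.326 g/mol.
n(MgO) = 408.00 g / 40.31 g/mol = 10.122 mol.
From the equation the MgO:Mg(OH)2 mole ratio is 1:1, so n(Mg(OH)2) = 10.122 × 1/1 = 10.122 mol.
Mass of Mg(OH)2 = 10.122 mol × 58.326 g/mol = 590.35 g.
Converting to kg: 590.35 g = 0.5903 kg.

0.5903 kg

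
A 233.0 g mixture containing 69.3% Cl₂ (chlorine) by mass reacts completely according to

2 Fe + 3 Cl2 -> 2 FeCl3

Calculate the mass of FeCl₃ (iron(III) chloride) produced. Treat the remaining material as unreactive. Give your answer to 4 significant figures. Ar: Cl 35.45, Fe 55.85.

Mass of pure Cl2 = 233.0 g × 0.693 = 161.47 g.
M(Cl2) = 2(35.45) = 70.90 g/mol.
M(FeCl3) = 55.85 + 3(35.45) = 162.20 g/mol.
n(Cl2) = 161.47 g / 70.90 g/mol = 2.2774 mol.
From the equation the Cl2:FeCl3 mole ratio is 3:2, so n(FeCl3) = 2.2774 × 2/3 = 1.5183 mol.
Mass of FeCl3 = 1.5183 mol × 162.20 g/mol = 246.26 g.

246.3 g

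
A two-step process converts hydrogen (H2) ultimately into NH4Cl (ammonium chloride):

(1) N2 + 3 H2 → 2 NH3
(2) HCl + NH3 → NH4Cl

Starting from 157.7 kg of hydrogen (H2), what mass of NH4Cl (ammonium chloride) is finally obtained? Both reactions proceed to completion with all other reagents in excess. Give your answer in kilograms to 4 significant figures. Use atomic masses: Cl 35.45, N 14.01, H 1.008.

M(H2) = 2(1.008) = 2.016 g/mol.
M(NH4Cl) = 14.01 + 4(1.008) + 35.45 = 53.492 g/mol.
157.7 kg = 157700 g.
n(H2) = 157700 / 2.016 = 78224 mol.
Step 1 gives a 3:2 ratio of H2 to NH3, so n(NH3) = 52149 mol.
In step 2 the NH3:NH4Cl ratio is 1:1, so n(NH4Cl) = 52149 mol.
Mass of NH4Cl = 52149 × 53.492 = 2.7896 × 10^6 g = 2790 kg.

2790 kg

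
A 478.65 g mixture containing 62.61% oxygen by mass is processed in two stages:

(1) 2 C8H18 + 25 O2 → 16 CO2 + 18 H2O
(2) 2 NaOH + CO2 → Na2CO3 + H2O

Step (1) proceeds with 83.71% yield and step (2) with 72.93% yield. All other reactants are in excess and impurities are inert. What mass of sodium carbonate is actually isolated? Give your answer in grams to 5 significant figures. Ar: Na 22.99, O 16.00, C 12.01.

387.83 g

Pure O2 = 478.65 × 0.6261 = 299.683 g.
M(O2) = 2(16.00) = 32.00 g/mol.
M(Na2CO3) = 2(22.99) + 12.01 + 3(16.00) = 105.99 g/mol.
n(O2) = 299.683 / 32.00 = 9.36509 mol.
Step 1 (O2:CO2 = 25:16): theoretical n(CO2) = 5.99366 mol; at 83.71% yield, n(CO2) = 5.01729 mol.
Step 2 (CO2:Na2CO3 = 1:1): theoretical n(Na2CO3) = 5.01729 mol, so theoretical mass = 5.01729 × 105.99 = 531.782 g.
At 72.93% yield, actual mass of Na2CO3 = 531.782 × 0.7293 = 387.829 g.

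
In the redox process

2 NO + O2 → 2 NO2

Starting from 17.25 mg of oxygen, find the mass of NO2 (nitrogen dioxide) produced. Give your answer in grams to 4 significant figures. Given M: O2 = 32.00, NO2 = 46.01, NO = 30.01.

Convert: 17.25 mg = 0.017250 g.
n(O2) = 0.017250 g / 32.00 g/mol = 0.00053906 mol.
From the equation the O2:NO2 mole ratio is 1:2, so n(NO2) = 0.00053906 × 2/1 = 0.0010781 mol.
Mass of NO2 = 0.0010781 mol × 46.01 g/mol = 0.049605 g.

0.04960 g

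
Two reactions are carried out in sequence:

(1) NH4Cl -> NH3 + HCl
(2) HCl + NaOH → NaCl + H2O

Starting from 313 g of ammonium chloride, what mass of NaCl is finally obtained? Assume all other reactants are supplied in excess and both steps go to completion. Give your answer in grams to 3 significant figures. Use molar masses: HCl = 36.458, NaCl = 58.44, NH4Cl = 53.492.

342 g

n(NH4Cl) = 313.0 / 53.492 = 5.851 mol.
Step 1 gives a 1:1 ratio of NH4Cl to HCl, so n(HCl) = 5.851 mol.
In step 2 the HCl:NaCl ratio is 1:1, so n(NaCl) = 5.851 mol.
Mass of NaCl = 5.851 × 58.44 = 342.0 g.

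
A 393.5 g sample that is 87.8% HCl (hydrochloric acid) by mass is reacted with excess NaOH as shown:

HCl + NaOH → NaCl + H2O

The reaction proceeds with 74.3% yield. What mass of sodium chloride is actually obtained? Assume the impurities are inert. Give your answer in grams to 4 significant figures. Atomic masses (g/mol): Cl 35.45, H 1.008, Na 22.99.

Pure HCl available = 393.5 g × 0.878 = 345.49 g.
M(HCl) = 1.008 + 35.45 = 36.458 g/mol.
M(NaCl) = 22.99 + 35.45 = 58.44 g/mol.
n(HCl) = 345.49 g / 36.458 g/mol = 9.4765 mol.
From the equation the HCl:NaCl mole ratio is 1:1, so n(NaCl) = 9.4765 × 1/1 = 9.4765 mol.
Mass of NaCl = 9.4765 mol × 58.44 g/mol = 553.80 g.
Actual mass collected = 553.80 g × 0.743 = 411.48 g.

411.5 g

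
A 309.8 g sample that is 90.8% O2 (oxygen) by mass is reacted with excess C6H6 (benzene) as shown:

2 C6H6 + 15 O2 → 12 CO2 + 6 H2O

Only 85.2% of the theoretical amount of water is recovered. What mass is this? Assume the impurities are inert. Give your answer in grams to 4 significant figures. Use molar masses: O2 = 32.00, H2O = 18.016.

53.97 g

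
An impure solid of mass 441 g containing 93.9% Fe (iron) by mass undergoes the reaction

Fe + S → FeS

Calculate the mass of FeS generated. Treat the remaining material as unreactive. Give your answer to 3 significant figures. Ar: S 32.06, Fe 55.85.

Mass of pure Fe = 441 g × 0.939 = 414.1 g.
M(Fe) = 55.85 g/mol.
M(FeS) = 55.85 + 32.06 = 87.91 g/mol.
n(Fe) = 414.1 g / 55.85 g/mol = 7.414 mol.
From the equation the Fe:FeS mole ratio is 1:1, so n(FeS) = 7.414 × 1/1 = 7.414 mol.
Mass of FeS = 7.414 mol × 87.91 g/mol = 651.8 g.

652 g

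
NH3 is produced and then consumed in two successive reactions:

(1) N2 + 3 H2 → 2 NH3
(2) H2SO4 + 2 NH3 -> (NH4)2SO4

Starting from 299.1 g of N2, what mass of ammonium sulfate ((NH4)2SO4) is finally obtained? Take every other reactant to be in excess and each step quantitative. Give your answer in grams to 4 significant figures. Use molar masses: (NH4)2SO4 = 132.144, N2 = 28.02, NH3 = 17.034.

1411 g

n(N2) = 299.10 / 28.02 = 10.675 mol.
Step 1 gives a 1:2 ratio of N2 to NH3, so n(NH3) = 21.349 mol.
In step 2 the NH3:(NH4)2SO4 ratio is 2:1, so n((NH4)2SO4) = 10.675 mol.
Mass of (NH4)2SO4 = 10.675 × 132.144 = 1410.6 g.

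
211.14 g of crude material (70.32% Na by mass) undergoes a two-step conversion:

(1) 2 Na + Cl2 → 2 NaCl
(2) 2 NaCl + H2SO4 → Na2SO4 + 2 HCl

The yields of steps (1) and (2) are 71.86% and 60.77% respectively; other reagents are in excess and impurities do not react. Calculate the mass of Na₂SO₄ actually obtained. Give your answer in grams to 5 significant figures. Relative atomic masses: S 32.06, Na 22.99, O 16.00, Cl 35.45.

Pure Na = 211.14 × 0.7032 = 148.474 g.
M(Na) = 22.99 g/mol.
M(Na2SO4) = 2(22.99) + 32.06 + 4(16.00) = 142.04 g/mol.
n(Na) = 148.474 / 22.99 = 6.45818 mol.
Step 1 (Na:NaCl = 2:2): theoretical n(NaCl) = 6.45818 mol; at 71.86% yield, n(NaCl) = 4.64085 mol.
Step 2 (NaCl:Na2SO4 = 2:1): theoretical n(Na2SO4) = 2.32043 mol, so theoretical mass = 2.32043 × 142.04 = 329.593 g.
At 60.77% yield, actual mass of Na2SO4 = 329.593 × 0.6077 = 200.294 g.

200.29 g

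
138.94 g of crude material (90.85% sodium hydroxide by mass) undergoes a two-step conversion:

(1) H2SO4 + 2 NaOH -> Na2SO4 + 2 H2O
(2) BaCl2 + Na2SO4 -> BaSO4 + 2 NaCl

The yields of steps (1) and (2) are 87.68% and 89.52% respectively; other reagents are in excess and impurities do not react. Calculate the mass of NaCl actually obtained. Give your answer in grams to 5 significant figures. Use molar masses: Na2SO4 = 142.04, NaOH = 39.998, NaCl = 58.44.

144.76 g

Pure NaOH = 138.94 × 0.9085 = 126.227 g.
n(NaOH) = 126.227 / 39.998 = 3.15583 mol.
Step 1 (NaOH:Na2SO4 = 2:1): theoretical n(Na2SO4) = 1.57792 mol; at 87.68% yield, n(Na2SO4) = 1.38352 mol.
Step 2 (Na2SO4:NaCl = 1:2): theoretical n(NaCl) = 2.76703 mol, so theoretical mass = 2.76703 × 58.44 = 161.705 g.
At 89.52% yield, actual mass of NaCl = 161.705 × 0.8952 = 144.759 g.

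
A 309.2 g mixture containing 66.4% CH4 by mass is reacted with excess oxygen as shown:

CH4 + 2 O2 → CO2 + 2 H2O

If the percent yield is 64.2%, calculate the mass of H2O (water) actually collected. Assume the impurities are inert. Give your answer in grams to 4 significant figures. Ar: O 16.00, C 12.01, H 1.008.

Pure CH4 available = 309.2 g × 0.664 = 205.31 g.
M(CH4) = 12.01 + 4(1.008) = 16.042 g/mol.
M(H2O) = 2(1.008) + 16.00 = 18.016 g/mol.
n(CH4) = 205.31 g / 16.042 g/mol = 12.798 mol.
From the equation the CH4:H2O mole ratio is 1:2, so n(H2O) = 12.798 × 2/1 = 25.596 mol.
Mass of H2O = 25.596 mol × 18.016 g/mol = 461.14 g.
Actual mass collected = 461.14 g × 0.642 = 296.06 g.

296.1 g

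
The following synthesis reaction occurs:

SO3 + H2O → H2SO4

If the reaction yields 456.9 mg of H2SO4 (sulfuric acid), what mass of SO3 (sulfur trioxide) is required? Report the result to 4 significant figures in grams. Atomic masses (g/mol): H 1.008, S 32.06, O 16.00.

0.3730 g

M(H2SO4) = 2(1.008) + 32.06 + 4(16.00) = 98.076 g/mol.
M(SO3) = 32.06 + 3(16.00) = 80.06 g/mol.
Convert: 456.9 mg = 0.45690 g.
n(H2SO4) = 0.45690 g / 98.076 g/mol = 0.0046586 mol.
From the equation the H2SO4:SO3 mole ratio is 1:1, so n(SO3) = 0.0046586 × 1/1 = 0.0046586 mol.
Mass of SO3 = 0.0046586 mol × 80.06 g/mol = 0.37297 g.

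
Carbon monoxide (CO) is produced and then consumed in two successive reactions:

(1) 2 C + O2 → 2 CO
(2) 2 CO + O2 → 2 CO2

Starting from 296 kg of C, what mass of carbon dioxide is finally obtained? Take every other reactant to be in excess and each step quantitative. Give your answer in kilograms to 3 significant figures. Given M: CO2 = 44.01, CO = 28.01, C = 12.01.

296 kg = 296000 g.
n(C) = 296000 / 12.01 = 24650 mol.
Step 1 gives a 2:2 ratio of C to CO, so n(CO) = 24650 mol.
In step 2 the CO:CO2 ratio is 2:2, so n(CO2) = 24650 mol.
Mass of CO2 = 24650 × 44.01 = 1.085 × 10^6 g = 1080 kg.

1080 kg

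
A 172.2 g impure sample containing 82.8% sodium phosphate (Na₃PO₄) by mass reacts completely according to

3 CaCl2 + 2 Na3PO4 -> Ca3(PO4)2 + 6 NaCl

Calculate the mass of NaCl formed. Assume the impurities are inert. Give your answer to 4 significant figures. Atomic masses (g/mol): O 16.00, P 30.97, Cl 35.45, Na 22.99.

152.5 g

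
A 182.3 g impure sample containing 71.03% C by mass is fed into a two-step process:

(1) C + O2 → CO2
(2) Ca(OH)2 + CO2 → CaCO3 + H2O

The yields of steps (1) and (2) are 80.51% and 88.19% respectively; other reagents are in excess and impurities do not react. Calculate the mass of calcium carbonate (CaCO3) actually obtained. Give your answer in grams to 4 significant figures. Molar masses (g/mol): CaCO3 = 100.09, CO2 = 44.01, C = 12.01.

766.2 g

Pure C = 182.3 × 0.7103 = 129.49 g.
n(C) = 129.49 / 12.01 = 10.782 mol.
Step 1 (C:CO2 = 1:1): theoretical n(CO2) = 10.782 mol; at 80.51% yield, n(CO2) = 8.6803 mol.
Step 2 (CO2:CaCO3 = 1:1): theoretical n(CaCO3) = 8.6803 mol, so theoretical mass = 8.6803 × 100.09 = 868.81 g.
At 88.19% yield, actual mass of CaCO3 = 868.81 × 0.8819 = 766.21 g.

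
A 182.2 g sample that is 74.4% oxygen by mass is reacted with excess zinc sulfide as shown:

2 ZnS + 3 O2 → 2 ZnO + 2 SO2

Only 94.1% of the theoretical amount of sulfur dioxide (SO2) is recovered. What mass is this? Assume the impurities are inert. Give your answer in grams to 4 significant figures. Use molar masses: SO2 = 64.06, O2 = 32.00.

170.2 g

Pure O2 available = 182.2 g × 0.744 = 135.56 g.
n(O2) = 135.56 g / 32.00 g/mol = 4.2362 mol.
From the equation the O2:SO2 mole ratio is 3:2, so n(SO2) = 4.2362 × 2/3 = 2.8241 mol.
Mass of SO2 = 2.8241 mol × 64.06 g/mol = 180.91 g.
Actual mass collected = 180.91 g × 0.941 = 170.24 g.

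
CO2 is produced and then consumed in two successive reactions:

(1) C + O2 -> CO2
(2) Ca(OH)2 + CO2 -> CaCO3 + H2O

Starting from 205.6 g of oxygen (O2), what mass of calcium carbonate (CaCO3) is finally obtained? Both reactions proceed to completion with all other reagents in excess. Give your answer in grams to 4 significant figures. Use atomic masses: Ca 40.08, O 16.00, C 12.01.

643.1 g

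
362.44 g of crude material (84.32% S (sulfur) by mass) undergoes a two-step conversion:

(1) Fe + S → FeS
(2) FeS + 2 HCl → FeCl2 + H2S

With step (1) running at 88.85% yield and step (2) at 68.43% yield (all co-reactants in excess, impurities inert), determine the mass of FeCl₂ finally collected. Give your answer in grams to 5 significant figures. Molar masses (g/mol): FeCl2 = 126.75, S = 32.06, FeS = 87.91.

734.61 g

Pure S = 362.44 × 0.8432 = 305.609 g.
n(S) = 305.609 / 32.06 = 9.53242 mol.
Step 1 (S:FeS = 1:1): theoretical n(FeS) = 9.53242 mol; at 88.85% yield, n(FeS) = 8.46956 mol.
Step 2 (FeS:FeCl2 = 1:1): theoretical n(FeCl2) = 8.46956 mol, so theoretical mass = 8.46956 × 126.75 = 1073.52 g.
At 68.43% yield, actual mass of FeCl2 = 1073.52 × 0.6843 = 734.607 g.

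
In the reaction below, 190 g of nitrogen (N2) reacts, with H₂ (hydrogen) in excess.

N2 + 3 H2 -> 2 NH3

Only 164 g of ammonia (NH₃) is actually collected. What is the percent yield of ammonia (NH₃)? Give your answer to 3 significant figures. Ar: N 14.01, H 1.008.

71.0 %

M(N2) = 2(14.01) = 28.02 g/mol.
M(NH3) = 14.01 + 3(1.008) = 17.034 g/mol.
n(N2) = 190.0 g / 28.02 g/mol = 6.781 mol.
From the equation the N2:NH3 mole ratio is 1:2, so n(NH3) = 6.781 × 2/1 = 13.56 mol.
Mass of NH3 = 13.56 mol × 17.034 g/mol = 231.0 g.
This is the theoretical yield. Percent yield = 164 g / 231.0 g × 100% = 70.99%.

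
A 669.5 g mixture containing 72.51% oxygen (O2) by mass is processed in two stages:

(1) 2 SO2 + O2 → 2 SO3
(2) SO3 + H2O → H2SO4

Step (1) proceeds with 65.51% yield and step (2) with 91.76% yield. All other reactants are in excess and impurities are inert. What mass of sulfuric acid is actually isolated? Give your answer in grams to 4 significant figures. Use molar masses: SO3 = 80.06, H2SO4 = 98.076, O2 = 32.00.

Pure O2 = 669.5 × 0.7251 = 485.45 g.
n(O2) = 485.45 / 32.00 = 15.170 mol.
Step 1 (O2:SO3 = 1:2): theoretical n(SO3) = 30.341 mol; at 65.51% yield, n(SO3) = 19.876 mol.
Step 2 (SO3:H2SO4 = 1:1): theoretical n(H2SO4) = 19.876 mol, so theoretical mass = 19.876 × 98.076 = 1949.4 g.
At 91.76% yield, actual mass of H2SO4 = 1949.4 × 0.9176 = 1788.8 g.

1789 g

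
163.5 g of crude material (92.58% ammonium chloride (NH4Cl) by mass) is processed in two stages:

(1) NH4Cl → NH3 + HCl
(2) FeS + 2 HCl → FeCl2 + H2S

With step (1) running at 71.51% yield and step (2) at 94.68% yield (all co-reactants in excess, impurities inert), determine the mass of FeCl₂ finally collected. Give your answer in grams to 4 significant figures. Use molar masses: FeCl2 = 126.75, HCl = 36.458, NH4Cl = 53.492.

121.4 g

Pure NH4Cl = 163.5 × 0.9258 = 151.37 g.
n(NH4Cl) = 151.37 / 53.492 = 2.8297 mol.
Step 1 (NH4Cl:HCl = 1:1): theoretical n(HCl) = 2.8297 mol; at 71.51% yield, n(HCl) = 2.0235 mol.
Step 2 (HCl:FeCl2 = 2:1): theoretical n(FeCl2) = 1.0118 mol, so theoretical mass = 1.0118 × 126.75 = 128.24 g.
At 94.68% yield, actual mass of FeCl2 = 128.24 × 0.9468 = 121.42 g.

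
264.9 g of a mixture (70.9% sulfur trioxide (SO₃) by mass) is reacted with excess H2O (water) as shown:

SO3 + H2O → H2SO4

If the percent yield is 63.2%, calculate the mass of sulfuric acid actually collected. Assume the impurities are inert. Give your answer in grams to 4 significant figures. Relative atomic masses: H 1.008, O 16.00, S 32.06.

Pure SO3 available = 264.9 g × 0.709 = 187.81 g.
M(SO3) = 32.06 + 3(16.00) = 80.06 g/mol.
M(H2SO4) = 2(1.008) + 32.06 + 4(16.00) = 98.076 g/mol.
n(SO3) = 187.81 g / 80.06 g/mol = 2.3459 mol.
From the equation the SO3:H2SO4 mole ratio is 1:1, so n(H2SO4) = 2.3459 × 1/1 = 2.3459 mol.
Mass of H2SO4 = 2.3459 mol × 98.076 g/mol = 230.08 g.
Actual mass collected = 230.08 g × 0.632 = 145.41 g.

145.4 g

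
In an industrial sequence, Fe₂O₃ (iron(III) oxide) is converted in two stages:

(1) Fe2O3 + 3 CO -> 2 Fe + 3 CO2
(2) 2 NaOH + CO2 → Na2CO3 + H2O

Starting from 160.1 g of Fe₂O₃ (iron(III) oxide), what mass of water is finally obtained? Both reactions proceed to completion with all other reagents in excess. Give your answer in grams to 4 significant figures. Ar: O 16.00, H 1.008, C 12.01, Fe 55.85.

M(Fe2O3) = 2(55.85) + 3(16.00) = 159.70 g/mol.
M(H2O) = 2(1.008) + 16.00 = 18.016 g/mol.
n(Fe2O3) = 160.10 / 159.70 = 1.0025 mol.
Step 1 gives a 1:3 ratio of Fe2O3 to CO2, so n(CO2) = 3.0075 mol.
In step 2 the CO2:H2O ratio is 1:1, so n(H2O) = 3.0075 mol.
Mass of H2O = 3.0075 × 18.016 = 54.183 g.

54.18 g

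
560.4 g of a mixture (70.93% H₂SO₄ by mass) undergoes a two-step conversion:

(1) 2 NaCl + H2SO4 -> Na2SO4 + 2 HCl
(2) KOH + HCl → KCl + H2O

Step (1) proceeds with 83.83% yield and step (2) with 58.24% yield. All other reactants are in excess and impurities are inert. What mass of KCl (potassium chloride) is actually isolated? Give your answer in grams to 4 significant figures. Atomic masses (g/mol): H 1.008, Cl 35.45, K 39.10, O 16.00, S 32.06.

Pure H2SO4 = 560.4 × 0.7093 = 397.49 g.
M(H2SO4) = 2(1.008) + 32.06 + 4(16.00) = 98.076 g/mol.
M(KCl) = 39.10 + 35.45 = 74.55 g/mol.
n(H2SO4) = 397.49 / 98.076 = 4.0529 mol.
Step 1 (H2SO4:HCl = 1:2): theoretical n(HCl) = 8.1058 mol; at 83.83% yield, n(HCl) = 6.7951 mol.
Step 2 (HCl:KCl = 1:1): theoretical n(KCl) = 6.7951 mol, so theoretical mass = 6.7951 × 74.55 = 506.57 g.
At 58.24% yield, actual mass of KCl = 506.57 × 0.5824 = 295.03 g.

295.0 g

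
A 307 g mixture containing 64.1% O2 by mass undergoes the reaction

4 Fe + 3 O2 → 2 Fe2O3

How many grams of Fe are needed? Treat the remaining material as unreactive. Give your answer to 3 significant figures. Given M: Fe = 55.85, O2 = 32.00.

Mass of pure O2 = 307 g × 0.641 = 196.8 g.
n(O2) = 196.8 g / 32.00 g/mol = 6.150 mol.
From the equation the O2:Fe mole ratio is 3:4, so n(Fe) = 6.150 × 4/3 = 8.199 mol.
Mass of Fe = 8.199 mol × 55.85 g/mol = 457.9 g.

458 g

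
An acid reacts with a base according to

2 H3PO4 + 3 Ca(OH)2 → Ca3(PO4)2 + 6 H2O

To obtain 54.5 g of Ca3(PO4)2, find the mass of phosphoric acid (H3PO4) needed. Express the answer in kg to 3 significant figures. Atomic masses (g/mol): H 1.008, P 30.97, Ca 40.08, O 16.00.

0.0344 kg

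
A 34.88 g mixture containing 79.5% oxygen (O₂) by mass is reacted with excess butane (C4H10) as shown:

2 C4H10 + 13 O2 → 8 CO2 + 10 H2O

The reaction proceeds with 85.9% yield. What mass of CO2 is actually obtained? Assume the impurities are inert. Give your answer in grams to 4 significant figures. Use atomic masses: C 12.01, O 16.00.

20.16 g

Pure O2 available = 34.88 g × 0.795 = 27.730 g.
M(O2) = 2(16.00) = 32.00 g/mol.
M(CO2) = 12.01 + 2(16.00) = 44.01 g/mol.
n(O2) = 27.730 g / 32.00 g/mol = 0.86655 mol.
From the equation the O2:CO2 mole ratio is 13:8, so n(CO2) = 0.86655 × 8/13 = 0.53326 mol.
Mass of CO2 = 0.53326 mol × 44.01 g/mol = 23.469 g.
Actual mass collected = 23.469 g × 0.859 = 20.160 g.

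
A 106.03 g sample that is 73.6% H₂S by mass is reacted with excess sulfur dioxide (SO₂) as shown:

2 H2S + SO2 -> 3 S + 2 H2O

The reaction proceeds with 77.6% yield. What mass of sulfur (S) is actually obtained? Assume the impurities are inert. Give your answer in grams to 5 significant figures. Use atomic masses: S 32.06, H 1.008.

Pure H2S available = 106.03 g × 0.736 = 78.0381 g.
M(H2S) = 2(1.008) + 32.06 = 34.076 g/mol.
M(S) = 32.06 g/mol.
n(H2S) = 78.0381 g / 34.076 g/mol = 2.29012 mol.
From the equation the H2S:S mole ratio is 2:3, so n(S) = 2.29012 × 3/2 = 3.43518 mol.
Mass of S = 3.43518 mol × 32.06 g/mol = 110.132 g.
Actual mass collected = 110.132 g × 0.776 = 85.4623 g.

85.462 g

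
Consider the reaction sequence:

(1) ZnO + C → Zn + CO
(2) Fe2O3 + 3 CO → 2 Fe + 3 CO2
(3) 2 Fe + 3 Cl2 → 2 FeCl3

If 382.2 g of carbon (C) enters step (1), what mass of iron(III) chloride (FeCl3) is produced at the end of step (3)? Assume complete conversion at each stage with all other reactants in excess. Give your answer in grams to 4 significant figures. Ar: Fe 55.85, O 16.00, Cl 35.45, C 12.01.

M(C) = 12.01 g/mol.
M(FeCl3) = 55.85 + 3(35.45) = 162.20 g/mol.
n(C) = 382.2 / 12.01 = 31.823 mol.
Reaction (1): C→CO ratio 1:1 ⇒ n(CO) = 31.823 mol.
Reaction (2): CO→Fe ratio 3:2 ⇒ n(Fe) = 21.216 mol.
Reaction (3): Fe→FeCl3 ratio 2:2 ⇒ n(FeCl3) = 21.216 mol.
Mass of FeCl3 = 21.216 × 162.20 = 3441.2 g.

3441 g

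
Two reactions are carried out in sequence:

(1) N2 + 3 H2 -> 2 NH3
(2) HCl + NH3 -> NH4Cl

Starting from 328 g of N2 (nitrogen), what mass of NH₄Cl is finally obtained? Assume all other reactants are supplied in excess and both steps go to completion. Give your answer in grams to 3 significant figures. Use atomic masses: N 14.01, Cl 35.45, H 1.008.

M(N2) = 2(14.01) = 28.02 g/mol.
M(NH4Cl) = 14.01 + 4(1.008) + 35.45 = 53.492 g/mol.
n(N2) = 328.0 / 28.02 = 11.71 mol.
Step 1 gives a 1:2 ratio of N2 to NH3, so n(NH3) = 23.41 mol.
In step 2 the NH3:NH4Cl ratio is 1:1, so n(NH4Cl) = 23.41 mol.
Mass of NH4Cl = 23.41 × 53.492 = 1252 g.

1250 g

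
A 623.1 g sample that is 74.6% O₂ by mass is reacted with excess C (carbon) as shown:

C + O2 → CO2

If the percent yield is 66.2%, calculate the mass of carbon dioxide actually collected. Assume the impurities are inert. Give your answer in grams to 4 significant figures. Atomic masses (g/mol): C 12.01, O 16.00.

423.2 g

Pure O2 available = 623.1 g × 0.746 = 464.83 g.
M(O2) = 2(16.00) = 32.00 g/mol.
M(CO2) = 12.01 + 2(16.00) = 44.01 g/mol.
n(O2) = 464.83 g / 32.00 g/mol = 14.526 mol.
From the equation the O2:CO2 mole ratio is 1:1, so n(CO2) = 14.526 × 1/1 = 14.526 mol.
Mass of CO2 = 14.526 mol × 44.01 g/mol = 639.29 g.
Actual mass collected = 639.29 g × 0.662 = 423.21 g.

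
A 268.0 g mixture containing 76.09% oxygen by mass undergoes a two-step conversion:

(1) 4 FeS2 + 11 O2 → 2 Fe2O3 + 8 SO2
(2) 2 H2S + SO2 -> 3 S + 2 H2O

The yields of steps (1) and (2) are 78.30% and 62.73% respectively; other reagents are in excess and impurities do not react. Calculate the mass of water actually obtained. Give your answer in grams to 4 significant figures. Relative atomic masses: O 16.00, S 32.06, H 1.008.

Pure O2 = 268.0 × 0.7609 = 203.92 g.
M(O2) = 2(16.00) = 32.00 g/mol.
M(H2O) = 2(1.008) + 16.00 = 18.016 g/mol.
n(O2) = 203.92 / 32.00 = 6.3725 mol.
Step 1 (O2:SO2 = 11:8): theoretical n(SO2) = 4.6346 mol; at 78.30% yield, n(SO2) = 3.6289 mol.
Step 2 (SO2:H2O = 1:2): theoretical n(H2O) = 7.2577 mol, so theoretical mass = 7.2577 × 18.016 = 130.76 g.
At 62.73% yield, actual mass of H2O = 130.76 × 0.6273 = 82.023 g.

82.02 g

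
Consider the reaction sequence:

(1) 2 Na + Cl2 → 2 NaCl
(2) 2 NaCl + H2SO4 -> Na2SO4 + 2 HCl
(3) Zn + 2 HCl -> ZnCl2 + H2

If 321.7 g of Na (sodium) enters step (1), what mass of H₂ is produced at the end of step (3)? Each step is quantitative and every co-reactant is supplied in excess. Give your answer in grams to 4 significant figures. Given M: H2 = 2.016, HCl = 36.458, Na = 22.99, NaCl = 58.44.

14.10 g

n(Na) = 321.7 / 22.99 = 13.993 mol.
Reaction (1): Na→NaCl ratio 2:2 ⇒ n(NaCl) = 13.993 mol.
Reaction (2): NaCl→HCl ratio 2:2 ⇒ n(HCl) = 13.993 mol.
Reaction (3): HCl→H2 ratio 2:1 ⇒ n(H2) = 6.9965 mol.
Mass of H2 = 6.9965 × 2.016 = 14.105 g.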